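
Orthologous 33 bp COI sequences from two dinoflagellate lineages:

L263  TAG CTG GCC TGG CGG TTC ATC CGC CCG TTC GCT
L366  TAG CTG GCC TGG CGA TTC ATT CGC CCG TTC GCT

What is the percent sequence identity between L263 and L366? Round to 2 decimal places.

Differing sites — 15:G/A; 21:C/T.
31 of the 33 sites match, so the percent identity is 31/33 × 100 = 93.94%.

93.94%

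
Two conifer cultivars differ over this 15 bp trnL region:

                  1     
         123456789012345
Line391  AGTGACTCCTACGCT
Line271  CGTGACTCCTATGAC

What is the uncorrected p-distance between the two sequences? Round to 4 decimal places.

0.2667

Differing sites — 1:A/C; 12:C/T; 14:C/A; 15:T/C.
There are 4 differences over 15 sites, so p = 4/15 = 0.2667.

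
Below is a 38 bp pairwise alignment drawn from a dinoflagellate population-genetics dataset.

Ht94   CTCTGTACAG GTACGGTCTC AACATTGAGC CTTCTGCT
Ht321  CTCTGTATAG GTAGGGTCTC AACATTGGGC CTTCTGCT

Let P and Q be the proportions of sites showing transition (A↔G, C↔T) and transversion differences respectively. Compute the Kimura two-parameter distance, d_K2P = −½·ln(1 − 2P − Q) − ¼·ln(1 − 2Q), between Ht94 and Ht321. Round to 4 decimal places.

Differing sites — 8:C/T (Ti); 14:C/G (Tv); 28:A/G (Ti).
Of the 3 differences, 2 transitions and 1 transversion over 38 sites: P = 2/38 = 0.052632, Q = 1/38 = 0.026316.
d = −0.5·ln(0.868420) − 0.25·ln(0.947368) = −0.5·(-0.141080) − 0.25·(-0.054068) = 0.0841.

0.0841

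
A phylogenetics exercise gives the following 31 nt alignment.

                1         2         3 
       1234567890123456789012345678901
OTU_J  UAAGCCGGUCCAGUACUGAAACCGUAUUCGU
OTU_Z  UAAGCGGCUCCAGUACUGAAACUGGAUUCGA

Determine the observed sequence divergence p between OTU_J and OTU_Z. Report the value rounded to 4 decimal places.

0.1613

The sequences differ at positions 6 (C/G), 8 (G/C), 23 (C/U), 25 (U/G), 31 (U/A).
There are 5 differences over 31 sites, so p = 5/31 = 0.1613.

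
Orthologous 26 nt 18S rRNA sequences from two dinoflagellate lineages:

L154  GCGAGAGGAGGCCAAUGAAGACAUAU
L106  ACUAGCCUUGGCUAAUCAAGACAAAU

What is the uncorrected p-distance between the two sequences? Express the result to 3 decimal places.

0.346

Mismatches occur at site 1 (G↔A), site 3 (G↔U), site 6 (A↔C), site 7 (G↔C), site 8 (G↔U), site 9 (A↔U), site 13 (C↔U), site 17 (G↔C), site 24 (U↔A).
There are 9 differences over 26 sites, so p = 9/26 = 0.346.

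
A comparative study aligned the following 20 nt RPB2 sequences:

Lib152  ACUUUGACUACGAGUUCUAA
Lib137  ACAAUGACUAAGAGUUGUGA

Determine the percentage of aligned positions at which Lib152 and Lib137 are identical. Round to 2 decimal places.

75.00%

Differing sites — 3:U/A; 4:U/A; 11:C/A; 17:C/G; 19:A/G.
15 of the 20 sites match, so the percent identity is 15/20 × 100 = 75.00%.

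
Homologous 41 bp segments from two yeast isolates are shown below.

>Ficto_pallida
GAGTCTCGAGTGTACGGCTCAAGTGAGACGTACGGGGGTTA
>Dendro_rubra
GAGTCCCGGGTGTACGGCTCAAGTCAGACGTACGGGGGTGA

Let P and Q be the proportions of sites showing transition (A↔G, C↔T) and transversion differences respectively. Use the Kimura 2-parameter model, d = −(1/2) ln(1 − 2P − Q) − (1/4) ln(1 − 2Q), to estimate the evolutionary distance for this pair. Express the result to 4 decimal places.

The sequences differ at positions 6 (T/C, transition), 9 (A/G, transition), 25 (G/C, transversion), 40 (T/G, transversion).
Of the 4 differences, 2 transitions and 2 transversions over 41 sites: P = 2/41 = 0.048780, Q = 2/41 = 0.048780.
d = −0.5·ln(0.853660) − 0.25·ln(0.902440) = −0.5·(-0.158222) − 0.25·(-0.102653) = 0.1048.

0.1048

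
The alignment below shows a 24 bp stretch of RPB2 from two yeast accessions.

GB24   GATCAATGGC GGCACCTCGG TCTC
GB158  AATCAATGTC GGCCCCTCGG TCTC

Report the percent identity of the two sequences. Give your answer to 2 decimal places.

Differing sites — 1:G/A; 9:G/T; 14:A/C.
21 of the 24 sites match, so the percent identity is 21/24 × 100 = 87.50%.

87.50%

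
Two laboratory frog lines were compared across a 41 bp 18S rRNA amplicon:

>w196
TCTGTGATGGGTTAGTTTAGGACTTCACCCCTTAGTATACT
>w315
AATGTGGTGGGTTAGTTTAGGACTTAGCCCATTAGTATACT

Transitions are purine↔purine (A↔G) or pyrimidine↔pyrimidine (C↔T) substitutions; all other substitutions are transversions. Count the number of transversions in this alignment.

4

Differing sites — 1:T/A (Tv); 2:C/A (Tv); 7:A/G (Ti); 26:C/A (Tv); 27:A/G (Ti); 31:C/A (Tv).
Of the 6 differences, 2 transitions and 4 transversions, so the answer is 4.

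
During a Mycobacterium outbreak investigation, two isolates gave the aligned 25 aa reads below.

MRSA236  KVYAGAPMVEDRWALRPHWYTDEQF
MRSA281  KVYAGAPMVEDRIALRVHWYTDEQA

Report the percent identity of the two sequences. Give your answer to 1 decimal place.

88.0%

Differing sites — 13:W/I; 17:P/V; 25:F/A.
22 of the 25 sites match, so the percent identity is 22/25 × 100 = 88.0%.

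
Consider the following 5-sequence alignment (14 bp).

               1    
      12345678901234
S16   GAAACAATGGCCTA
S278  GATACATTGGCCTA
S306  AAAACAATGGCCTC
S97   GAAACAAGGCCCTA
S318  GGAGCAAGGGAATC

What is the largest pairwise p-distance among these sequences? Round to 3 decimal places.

0.571

Pairwise Hamming distances:
  S16 vs S278: 2
  S16 vs S306: 2
  S16 vs S97: 2
  S16 vs S318: 6
  S278 vs S306: 4
  S278 vs S97: 4
  S278 vs S318: 8
  S306 vs S97: 4
  S306 vs S318: 6
  S97 vs S318: 6
The largest is 8 mismatches, between S278 and S318; p = 8/14 = 0.571.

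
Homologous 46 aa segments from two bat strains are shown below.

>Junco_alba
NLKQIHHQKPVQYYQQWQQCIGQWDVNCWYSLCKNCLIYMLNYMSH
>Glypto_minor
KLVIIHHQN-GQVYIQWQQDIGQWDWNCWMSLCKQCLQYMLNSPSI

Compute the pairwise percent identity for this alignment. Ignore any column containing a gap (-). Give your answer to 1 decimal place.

66.7%

Excluding the 1 gap column leaves 45 comparable sites.
Differing sites — 1:N/K; 3:K/V; 4:Q/I; 9:K/N; 11:V/G; 13:Y/V; 15:Q/I; 20:C/D; 26:V/W; 30:Y/M; 35:N/Q; 38:I/Q; 43:Y/S; 44:M/P; 46:H/I.
30 of the 45 comparable sites match, so the percent identity is 30/45 × 100 = 66.7%.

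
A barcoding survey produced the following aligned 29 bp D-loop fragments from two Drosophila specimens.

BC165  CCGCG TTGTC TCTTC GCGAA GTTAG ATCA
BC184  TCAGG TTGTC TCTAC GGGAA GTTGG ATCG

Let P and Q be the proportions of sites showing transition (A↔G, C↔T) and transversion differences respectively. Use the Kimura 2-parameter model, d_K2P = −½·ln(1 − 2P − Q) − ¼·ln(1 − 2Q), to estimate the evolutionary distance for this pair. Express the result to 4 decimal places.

0.2964

The sequences differ at positions 1 (C/T, transition), 3 (G/A, transition), 4 (C/G, transversion), 14 (T/A, transversion), 17 (C/G, transversion), 24 (A/G, transition), 29 (A/G, transition).
Of the 7 differences, 4 transitions and 3 transversions over 29 sites: P = 4/29 = 0.137931, Q = 3/29 = 0.103448.
d = −0.5·ln(0.620690) − 0.25·ln(0.793104) = −0.5·(-0.476924) − 0.25·(-0.231801) = 0.2964.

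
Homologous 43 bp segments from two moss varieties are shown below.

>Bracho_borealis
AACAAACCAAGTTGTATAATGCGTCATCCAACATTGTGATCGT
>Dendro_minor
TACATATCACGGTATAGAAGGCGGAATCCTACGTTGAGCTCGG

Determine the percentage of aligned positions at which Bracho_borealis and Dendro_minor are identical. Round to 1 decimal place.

Mismatches occur at site 1 (A→T), site 5 (A→T), site 7 (C→T), site 10 (A→C), site 12 (T→G), site 14 (G→A), site 17 (T→G), site 20 (T→G), site 24 (T→G), site 25 (C→A), site 30 (A→T), site 33 (A→G), site 37 (T→A), site 39 (A→C), site 43 (T→G).
28 of the 43 sites match, so the percent identity is 28/43 × 100 = 65.1%.

65.1%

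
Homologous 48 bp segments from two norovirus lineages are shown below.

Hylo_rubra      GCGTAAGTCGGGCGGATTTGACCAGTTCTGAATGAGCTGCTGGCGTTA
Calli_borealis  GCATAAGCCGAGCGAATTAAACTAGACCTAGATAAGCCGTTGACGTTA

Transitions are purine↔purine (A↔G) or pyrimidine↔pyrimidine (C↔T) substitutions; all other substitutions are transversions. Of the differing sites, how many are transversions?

The sequences differ at positions 3 (G/A, transition), 8 (T/C, transition), 11 (G/A, transition), 15 (G/A, transition), 19 (T/A, transversion), 20 (G/A, transition), 23 (C/T, transition), 26 (T/A, transversion), 27 (T/C, transition), 30 (G/A, transition), 31 (A/G, transition), 34 (G/A, transition), 38 (T/C, transition), 40 (C/T, transition), 43 (G/A, transition).
Of the 15 differences, 13 transitions and 2 transversions, so the answer is 2.

2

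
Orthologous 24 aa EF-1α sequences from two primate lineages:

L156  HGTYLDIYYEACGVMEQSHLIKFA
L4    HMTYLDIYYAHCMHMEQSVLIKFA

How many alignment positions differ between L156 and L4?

6

Mismatches occur at site 2 (G↔M), site 10 (E↔A), site 11 (A↔H), site 13 (G↔M), site 14 (V↔H), site 19 (H↔V).
That gives 6 mismatches out of 24 aligned sites, so the Hamming distance is 6.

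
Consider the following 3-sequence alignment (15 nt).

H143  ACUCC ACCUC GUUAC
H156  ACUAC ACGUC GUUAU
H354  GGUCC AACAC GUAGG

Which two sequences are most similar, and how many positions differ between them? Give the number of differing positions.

3

Pairwise Hamming distances:
  H143 vs H156: 3
  H143 vs H354: 7
  H156 vs H354: 9
The smallest is 3, between H143 and H156.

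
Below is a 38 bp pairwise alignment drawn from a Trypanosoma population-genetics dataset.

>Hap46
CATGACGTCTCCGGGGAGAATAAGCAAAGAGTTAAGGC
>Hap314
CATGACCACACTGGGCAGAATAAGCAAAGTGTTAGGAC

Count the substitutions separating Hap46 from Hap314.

The sequences differ at positions 7 (G/C), 8 (T/A), 10 (T/A), 12 (C/T), 16 (G/C), 30 (A/T), 35 (A/G), 37 (G/A).
That gives 8 mismatches out of 38 aligned sites, so the Hamming distance is 8.

8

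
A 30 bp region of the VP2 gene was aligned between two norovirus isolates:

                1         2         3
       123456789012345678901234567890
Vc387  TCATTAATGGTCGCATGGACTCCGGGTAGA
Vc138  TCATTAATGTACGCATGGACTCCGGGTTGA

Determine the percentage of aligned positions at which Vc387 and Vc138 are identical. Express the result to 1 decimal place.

The sequences differ at positions 10 (G/T), 11 (T/A), 28 (A/T).
27 of the 30 sites match, so the percent identity is 27/30 × 100 = 90.0%.

90.0%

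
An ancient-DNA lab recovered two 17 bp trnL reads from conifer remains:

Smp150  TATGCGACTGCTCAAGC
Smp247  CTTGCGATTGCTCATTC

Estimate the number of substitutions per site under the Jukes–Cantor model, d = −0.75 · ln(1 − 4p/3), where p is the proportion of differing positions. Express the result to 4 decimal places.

0.3734

The sequences differ at positions 1 (T/C), 2 (A/T), 8 (C/T), 15 (A/T), 16 (G/T).
p = 5/17 = 0.294118.
d = −0.75 · ln(1 − (4/3)·0.294118) = −0.75 · ln(0.607843) = −0.75 · (-0.497839) = 0.3734.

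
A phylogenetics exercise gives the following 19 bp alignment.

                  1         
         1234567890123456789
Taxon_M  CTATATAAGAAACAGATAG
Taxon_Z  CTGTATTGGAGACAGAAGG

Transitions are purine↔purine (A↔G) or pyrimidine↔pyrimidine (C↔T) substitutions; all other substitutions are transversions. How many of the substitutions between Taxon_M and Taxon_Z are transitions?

Mismatches occur at site 3 (A/G, transition), site 7 (A/T, transversion), site 8 (A/G, transition), site 11 (A/G, transition), site 17 (T/A, transversion), site 18 (A/G, transition).
Of the 6 differences, 4 transitions and 2 transversions, so the answer is 4.

4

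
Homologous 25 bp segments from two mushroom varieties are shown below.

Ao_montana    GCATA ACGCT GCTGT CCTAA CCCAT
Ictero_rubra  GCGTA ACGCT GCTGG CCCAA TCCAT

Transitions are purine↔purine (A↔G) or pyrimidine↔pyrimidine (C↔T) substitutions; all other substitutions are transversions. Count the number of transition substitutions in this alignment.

3

Differing sites — 3:A/G (Ti); 15:T/G (Tv); 18:T/C (Ti); 21:C/T (Ti).
Of the 4 differences, 3 transitions and 1 transversion, so the answer is 3.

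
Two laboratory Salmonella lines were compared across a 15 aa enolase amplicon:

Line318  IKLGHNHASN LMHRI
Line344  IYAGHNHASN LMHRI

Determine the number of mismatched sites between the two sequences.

2

Mismatches occur at site 2 (K→Y), site 3 (L→A).
That gives 2 mismatches out of 15 aligned sites, so the Hamming distance is 2.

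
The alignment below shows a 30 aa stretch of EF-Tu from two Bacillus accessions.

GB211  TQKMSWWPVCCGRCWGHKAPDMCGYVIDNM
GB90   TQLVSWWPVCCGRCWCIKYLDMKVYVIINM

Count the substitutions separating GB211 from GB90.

Mismatches occur at site 3 (K→L), site 4 (M→V), site 16 (G→C), site 17 (H→I), site 19 (A→Y), site 20 (P→L), site 23 (C→K), site 24 (G→V), site 28 (D→I).
That gives 9 mismatches out of 30 aligned sites, so the Hamming distance is 9.

9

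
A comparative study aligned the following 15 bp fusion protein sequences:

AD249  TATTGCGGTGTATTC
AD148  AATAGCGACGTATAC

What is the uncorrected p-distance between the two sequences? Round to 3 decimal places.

Differing sites — 1:T/A; 4:T/A; 8:G/A; 9:T/C; 14:T/A.
There are 5 differences over 15 sites, so p = 5/15 = 0.333.

0.333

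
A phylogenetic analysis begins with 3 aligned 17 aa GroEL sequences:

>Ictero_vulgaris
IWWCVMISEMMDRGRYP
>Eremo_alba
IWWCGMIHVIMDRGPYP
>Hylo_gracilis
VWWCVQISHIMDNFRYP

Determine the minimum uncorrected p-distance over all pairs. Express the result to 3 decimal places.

Pairwise Hamming distances:
  Ictero_vulgaris vs Eremo_alba: 5
  Ictero_vulgaris vs Hylo_gracilis: 6
  Eremo_alba vs Hylo_gracilis: 8
The smallest is 5 mismatches, between Ictero_vulgaris and Eremo_alba; p = 5/17 = 0.294.

0.294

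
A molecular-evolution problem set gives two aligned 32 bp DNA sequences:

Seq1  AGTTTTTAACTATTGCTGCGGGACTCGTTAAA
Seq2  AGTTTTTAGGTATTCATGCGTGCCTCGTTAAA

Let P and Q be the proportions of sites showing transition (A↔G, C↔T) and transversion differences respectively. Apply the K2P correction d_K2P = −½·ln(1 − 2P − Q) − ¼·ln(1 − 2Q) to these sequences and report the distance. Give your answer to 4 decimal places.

0.2171

Mismatches occur at site 9 (A→G, transition), site 10 (C→G, transversion), site 15 (G→C, transversion), site 16 (C→A, transversion), site 21 (G→T, transversion), site 23 (A→C, transversion).
Of the 6 differences, 1 transition and 5 transversions over 32 sites: P = 1/32 = 0.031250, Q = 5/32 = 0.156250.
d = −0.5·ln(0.781250) − 0.25·ln(0.687500) = −0.5·(-0.246860) − 0.25·(-0.374693) = 0.2171.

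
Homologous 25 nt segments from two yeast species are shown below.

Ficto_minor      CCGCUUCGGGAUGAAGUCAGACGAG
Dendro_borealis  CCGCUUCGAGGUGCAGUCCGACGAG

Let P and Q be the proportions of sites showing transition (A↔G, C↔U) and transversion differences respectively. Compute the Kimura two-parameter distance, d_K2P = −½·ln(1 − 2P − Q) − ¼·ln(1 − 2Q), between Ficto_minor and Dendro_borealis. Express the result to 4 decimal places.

0.1808

Mismatches occur at site 9 (G/A, transition), site 11 (A/G, transition), site 14 (A/C, transversion), site 19 (A/C, transversion).
Of the 4 differences, 2 transitions and 2 transversions over 25 sites: P = 2/25 = 0.080000, Q = 2/25 = 0.080000.
d = −0.5·ln(0.760000) − 0.25·ln(0.840000) = −0.5·(-0.274437) − 0.25·(-0.174353) = 0.1808.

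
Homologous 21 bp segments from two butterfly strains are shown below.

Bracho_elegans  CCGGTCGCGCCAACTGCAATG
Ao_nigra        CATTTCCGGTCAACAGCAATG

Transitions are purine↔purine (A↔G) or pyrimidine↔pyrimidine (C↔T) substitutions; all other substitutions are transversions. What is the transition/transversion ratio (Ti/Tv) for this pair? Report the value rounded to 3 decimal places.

Differing sites — 2:C/A (Tv); 3:G/T (Tv); 4:G/T (Tv); 7:G/C (Tv); 8:C/G (Tv); 10:C/T (Ti); 15:T/A (Tv).
Of the 7 differences, 1 transition and 6 transversions, so Ti/Tv = 1/6 = 0.167.

0.167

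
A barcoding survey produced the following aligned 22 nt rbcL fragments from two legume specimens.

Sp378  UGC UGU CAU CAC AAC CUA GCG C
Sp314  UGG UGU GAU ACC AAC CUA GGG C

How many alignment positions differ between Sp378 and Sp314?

5

Differing sites — 3:C/G; 7:C/G; 10:C/A; 11:A/C; 20:C/G.
That gives 5 mismatches out of 22 aligned sites, so the Hamming distance is 5.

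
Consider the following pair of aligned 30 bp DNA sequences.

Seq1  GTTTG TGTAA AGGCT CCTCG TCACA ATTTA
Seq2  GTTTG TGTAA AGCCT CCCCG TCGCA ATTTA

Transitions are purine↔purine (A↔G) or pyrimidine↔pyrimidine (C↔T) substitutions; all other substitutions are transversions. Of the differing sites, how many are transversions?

1

The sequences differ at positions 13 (G/C, transversion), 18 (T/C, transition), 23 (A/G, transition).
Of the 3 differences, 2 transitions and 1 transversion, so the answer is 1.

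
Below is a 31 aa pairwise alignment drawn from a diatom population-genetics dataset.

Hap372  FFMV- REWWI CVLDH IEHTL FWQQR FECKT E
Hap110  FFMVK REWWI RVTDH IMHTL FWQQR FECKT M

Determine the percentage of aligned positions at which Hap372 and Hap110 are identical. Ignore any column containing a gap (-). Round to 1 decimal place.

86.7%

Excluding the 1 gap column leaves 30 comparable sites.
Differing sites — 11:C/R; 13:L/T; 17:E/M; 31:E/M.
26 of the 30 comparable sites match, so the percent identity is 26/30 × 100 = 86.7%.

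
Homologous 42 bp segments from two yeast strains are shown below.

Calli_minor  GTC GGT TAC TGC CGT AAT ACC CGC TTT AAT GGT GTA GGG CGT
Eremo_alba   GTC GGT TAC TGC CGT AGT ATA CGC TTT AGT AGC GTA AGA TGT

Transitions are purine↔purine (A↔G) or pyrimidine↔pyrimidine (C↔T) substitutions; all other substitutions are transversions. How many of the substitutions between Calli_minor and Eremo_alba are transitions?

8

The sequences differ at positions 17 (A/G, transition), 20 (C/T, transition), 21 (C/A, transversion), 29 (A/G, transition), 31 (G/A, transition), 33 (T/C, transition), 37 (G/A, transition), 39 (G/A, transition), 40 (C/T, transition).
Of the 9 differences, 8 transitions and 1 transversion, so the answer is 8.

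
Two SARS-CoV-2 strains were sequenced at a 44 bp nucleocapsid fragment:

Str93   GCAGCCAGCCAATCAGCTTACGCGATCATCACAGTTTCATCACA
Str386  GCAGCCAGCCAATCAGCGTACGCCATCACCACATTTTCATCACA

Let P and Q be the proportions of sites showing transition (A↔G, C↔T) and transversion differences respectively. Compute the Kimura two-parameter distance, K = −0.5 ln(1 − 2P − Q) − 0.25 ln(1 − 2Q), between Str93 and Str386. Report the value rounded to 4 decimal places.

0.0970

Mismatches occur at site 18 (T↔G, transversion), site 24 (G↔C, transversion), site 29 (T↔C, transition), site 34 (G↔T, transversion).
Of the 4 differences, 1 transition and 3 transversions over 44 sites: P = 1/44 = 0.022727, Q = 3/44 = 0.068182.
d = −0.5·ln(0.886364) − 0.25·ln(0.863636) = −0.5·(-0.120628) − 0.25·(-0.146604) = 0.0970.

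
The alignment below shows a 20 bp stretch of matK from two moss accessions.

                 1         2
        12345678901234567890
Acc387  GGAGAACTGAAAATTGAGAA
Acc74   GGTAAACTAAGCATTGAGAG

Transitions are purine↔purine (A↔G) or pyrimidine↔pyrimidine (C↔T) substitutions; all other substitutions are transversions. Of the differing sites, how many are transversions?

2

Differing sites — 3:A/T (Tv); 4:G/A (Ti); 9:G/A (Ti); 11:A/G (Ti); 12:A/C (Tv); 20:A/G (Ti).
Of the 6 differences, 4 transitions and 2 transversions, so the answer is 2.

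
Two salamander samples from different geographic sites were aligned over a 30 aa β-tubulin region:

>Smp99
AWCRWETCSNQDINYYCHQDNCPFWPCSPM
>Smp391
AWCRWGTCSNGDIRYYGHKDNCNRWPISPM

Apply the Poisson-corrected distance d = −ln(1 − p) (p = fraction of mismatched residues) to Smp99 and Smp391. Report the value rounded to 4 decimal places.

0.3102

Mismatches occur at site 6 (E↔G), site 11 (Q↔G), site 14 (N↔R), site 17 (C↔G), site 19 (Q↔K), site 23 (P↔N), site 24 (F↔R), site 27 (C↔I).
p = 8/30 = 0.266667.
d = −ln(1 − 0.266667) = −ln(0.733333) = 0.3102.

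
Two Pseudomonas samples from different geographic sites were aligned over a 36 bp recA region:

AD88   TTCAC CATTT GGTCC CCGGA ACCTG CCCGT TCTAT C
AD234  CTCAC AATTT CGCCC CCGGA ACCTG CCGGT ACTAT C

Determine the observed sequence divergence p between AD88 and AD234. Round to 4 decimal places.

Mismatches occur at site 1 (T↔C), site 6 (C↔A), site 11 (G↔C), site 13 (T↔C), site 28 (C↔G), site 31 (T↔A).
There are 6 differences over 36 sites, so p = 6/36 = 0.1667.

0.1667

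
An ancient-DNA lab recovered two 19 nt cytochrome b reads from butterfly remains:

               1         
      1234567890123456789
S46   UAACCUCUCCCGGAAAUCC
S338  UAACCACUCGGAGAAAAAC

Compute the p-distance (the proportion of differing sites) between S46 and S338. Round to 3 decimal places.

The sequences differ at positions 6 (U/A), 10 (C/G), 11 (C/G), 12 (G/A), 17 (U/A), 18 (C/A).
There are 6 differences over 19 sites, so p = 6/19 = 0.316.

0.316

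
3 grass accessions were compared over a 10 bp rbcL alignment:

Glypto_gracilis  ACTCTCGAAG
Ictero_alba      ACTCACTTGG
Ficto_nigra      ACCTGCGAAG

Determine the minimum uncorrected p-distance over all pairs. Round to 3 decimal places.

Pairwise Hamming distances:
  Glypto_gracilis vs Ictero_alba: 4
  Glypto_gracilis vs Ficto_nigra: 3
  Ictero_alba vs Ficto_nigra: 6
The smallest is 3 mismatches, between Glypto_gracilis and Ficto_nigra; p = 3/10 = 0.300.

0.300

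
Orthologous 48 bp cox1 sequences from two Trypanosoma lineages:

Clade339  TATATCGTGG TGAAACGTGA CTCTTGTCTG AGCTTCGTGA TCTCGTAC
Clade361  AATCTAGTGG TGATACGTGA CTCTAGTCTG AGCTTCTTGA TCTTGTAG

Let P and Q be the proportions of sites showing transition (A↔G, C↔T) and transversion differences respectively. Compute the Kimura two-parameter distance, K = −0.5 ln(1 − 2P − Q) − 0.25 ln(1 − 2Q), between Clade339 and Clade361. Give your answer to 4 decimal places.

0.1900

Mismatches occur at site 1 (T→A, transversion), site 4 (A→C, transversion), site 6 (C→A, transversion), site 14 (A→T, transversion), site 25 (T→A, transversion), site 37 (G→T, transversion), site 44 (C→T, transition), site 48 (C→G, transversion).
Of the 8 differences, 1 transition and 7 transversions over 48 sites: P = 1/48 = 0.020833, Q = 7/48 = 0.145833.
d = −0.5·ln(0.812501) − 0.25·ln(0.708334) = −0.5·(-0.207638) − 0.25·(-0.344840) = 0.1900.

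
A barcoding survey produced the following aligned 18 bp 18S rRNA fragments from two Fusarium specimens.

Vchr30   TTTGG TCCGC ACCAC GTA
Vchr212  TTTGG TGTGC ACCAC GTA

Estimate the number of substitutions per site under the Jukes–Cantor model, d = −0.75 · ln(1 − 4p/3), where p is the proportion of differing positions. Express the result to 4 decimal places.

0.1203

Differing sites — 7:C/G; 8:C/T.
p = 2/18 = 0.111111.
d = −0.75 · ln(1 − (4/3)·0.111111) = −0.75 · ln(0.851852) = −0.75 · (-0.160342) = 0.1203.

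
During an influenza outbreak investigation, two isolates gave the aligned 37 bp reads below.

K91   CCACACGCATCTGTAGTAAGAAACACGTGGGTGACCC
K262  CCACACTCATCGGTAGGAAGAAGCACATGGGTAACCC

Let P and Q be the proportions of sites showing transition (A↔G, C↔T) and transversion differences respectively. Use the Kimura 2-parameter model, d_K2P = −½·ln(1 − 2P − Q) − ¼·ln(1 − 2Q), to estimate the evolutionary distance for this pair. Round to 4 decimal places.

The sequences differ at positions 7 (G/T, transversion), 12 (T/G, transversion), 17 (T/G, transversion), 23 (A/G, transition), 27 (G/A, transition), 33 (G/A, transition).
Of the 6 differences, 3 transitions and 3 transversions over 37 sites: P = 3/37 = 0.081081, Q = 3/37 = 0.081081.
d = −0.5·ln(0.756757) − 0.25·ln(0.837838) = −0.5·(-0.278713) − 0.25·(-0.176931) = 0.1836.

0.1836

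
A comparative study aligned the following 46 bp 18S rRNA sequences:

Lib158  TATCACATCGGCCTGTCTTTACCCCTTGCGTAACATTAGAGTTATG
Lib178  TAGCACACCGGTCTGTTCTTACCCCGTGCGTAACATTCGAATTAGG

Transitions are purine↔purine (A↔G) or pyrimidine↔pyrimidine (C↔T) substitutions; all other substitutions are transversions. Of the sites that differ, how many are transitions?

5

The sequences differ at positions 3 (T/G, transversion), 8 (T/C, transition), 12 (C/T, transition), 17 (C/T, transition), 18 (T/C, transition), 26 (T/G, transversion), 38 (A/C, transversion), 41 (G/A, transition), 45 (T/G, transversion).
Of the 9 differences, 5 transitions and 4 transversions, so the answer is 5.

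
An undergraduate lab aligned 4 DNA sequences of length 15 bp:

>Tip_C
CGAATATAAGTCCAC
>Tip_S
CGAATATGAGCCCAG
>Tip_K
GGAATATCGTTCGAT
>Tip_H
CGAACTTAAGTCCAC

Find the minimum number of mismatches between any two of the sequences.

Pairwise Hamming distances:
  Tip_C vs Tip_S: 3
  Tip_C vs Tip_K: 6
  Tip_C vs Tip_H: 2
  Tip_S vs Tip_K: 7
  Tip_S vs Tip_H: 5
  Tip_K vs Tip_H: 8
The smallest is 2, between Tip_C and Tip_H.

2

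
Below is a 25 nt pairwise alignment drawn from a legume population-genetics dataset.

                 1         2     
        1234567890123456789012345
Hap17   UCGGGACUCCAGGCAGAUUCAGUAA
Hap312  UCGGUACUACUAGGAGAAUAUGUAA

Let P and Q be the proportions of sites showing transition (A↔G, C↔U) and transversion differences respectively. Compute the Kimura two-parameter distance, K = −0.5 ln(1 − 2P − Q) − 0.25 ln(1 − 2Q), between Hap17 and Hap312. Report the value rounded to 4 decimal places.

Mismatches occur at site 5 (G/U, transversion), site 9 (C/A, transversion), site 11 (A/U, transversion), site 12 (G/A, transition), site 14 (C/G, transversion), site 18 (U/A, transversion), site 20 (C/A, transversion), site 21 (A/U, transversion).
Of the 8 differences, 1 transition and 7 transversions over 25 sites: P = 1/25 = 0.040000, Q = 7/25 = 0.280000.
d = −0.5·ln(0.640000) − 0.25·ln(0.440000) = −0.5·(-0.446287) − 0.25·(-0.820981) = 0.4284.

0.4284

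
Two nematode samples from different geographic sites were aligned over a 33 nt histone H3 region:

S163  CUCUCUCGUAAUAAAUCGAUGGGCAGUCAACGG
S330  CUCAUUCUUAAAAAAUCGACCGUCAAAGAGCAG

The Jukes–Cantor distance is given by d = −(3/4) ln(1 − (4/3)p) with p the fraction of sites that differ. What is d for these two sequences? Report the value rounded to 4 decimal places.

The sequences differ at positions 4 (U/A), 5 (C/U), 8 (G/U), 12 (U/A), 20 (U/C), 21 (G/C), 23 (G/U), 26 (G/A), 27 (U/A), 28 (C/G), 30 (A/G), 32 (G/A).
p = 12/33 = 0.363636.
d = −0.75 · ln(1 − (4/3)·0.363636) = −0.75 · ln(0.515152) = −0.75 · (-0.663293) = 0.4975.

0.4975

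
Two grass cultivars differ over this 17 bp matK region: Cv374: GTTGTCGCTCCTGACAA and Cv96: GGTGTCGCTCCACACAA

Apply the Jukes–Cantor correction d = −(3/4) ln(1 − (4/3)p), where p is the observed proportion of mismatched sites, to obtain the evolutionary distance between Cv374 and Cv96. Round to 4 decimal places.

0.2012

Mismatches occur at site 2 (T→G), site 12 (T→A), site 13 (G→C).
p = 3/17 = 0.176471.
d = −0.75 · ln(1 − (4/3)·0.176471) = −0.75 · ln(0.764705) = −0.75 · (-0.268265) = 0.2012.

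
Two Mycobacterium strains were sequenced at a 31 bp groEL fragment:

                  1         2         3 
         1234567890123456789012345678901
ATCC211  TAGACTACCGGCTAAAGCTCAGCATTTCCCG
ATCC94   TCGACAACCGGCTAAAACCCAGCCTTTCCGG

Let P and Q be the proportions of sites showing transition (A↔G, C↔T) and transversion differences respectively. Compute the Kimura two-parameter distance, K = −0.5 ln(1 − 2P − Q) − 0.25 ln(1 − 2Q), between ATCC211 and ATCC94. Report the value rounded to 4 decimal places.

Differing sites — 2:A/C (Tv); 6:T/A (Tv); 17:G/A (Ti); 19:T/C (Ti); 24:A/C (Tv); 30:C/G (Tv).
Of the 6 differences, 2 transitions and 4 transversions over 31 sites: P = 2/31 = 0.064516, Q = 4/31 = 0.129032.
d = −0.5·ln(0.741936) − 0.25·ln(0.741936) = −0.5·(-0.298492) − 0.25·(-0.298492) = 0.2239.

0.2239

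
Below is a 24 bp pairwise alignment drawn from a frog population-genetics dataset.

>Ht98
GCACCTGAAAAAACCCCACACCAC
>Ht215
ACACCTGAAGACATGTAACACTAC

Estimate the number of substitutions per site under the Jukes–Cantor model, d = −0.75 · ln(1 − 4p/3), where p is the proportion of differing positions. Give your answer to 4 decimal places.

Mismatches occur at site 1 (G→A), site 10 (A→G), site 12 (A→C), site 14 (C→T), site 15 (C→G), site 16 (C→T), site 17 (C→A), site 22 (C→T).
p = 8/24 = 0.333333.
d = −0.75 · ln(1 − (4/3)·0.333333) = −0.75 · ln(0.555556) = −0.75 · (-0.587786) = 0.4408.

0.4408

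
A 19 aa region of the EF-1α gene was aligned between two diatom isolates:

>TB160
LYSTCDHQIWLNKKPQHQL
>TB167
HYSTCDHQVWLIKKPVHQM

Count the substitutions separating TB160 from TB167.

5

The sequences differ at positions 1 (L/H), 9 (I/V), 12 (N/I), 16 (Q/V), 19 (L/M).
That gives 5 mismatches out of 19 aligned sites, so the Hamming distance is 5.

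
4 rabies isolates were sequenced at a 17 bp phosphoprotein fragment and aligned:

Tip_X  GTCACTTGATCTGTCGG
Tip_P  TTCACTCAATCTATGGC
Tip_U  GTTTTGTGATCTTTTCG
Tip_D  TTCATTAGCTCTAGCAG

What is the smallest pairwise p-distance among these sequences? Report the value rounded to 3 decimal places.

0.353

Pairwise Hamming distances:
  Tip_X vs Tip_P: 6
  Tip_X vs Tip_U: 7
  Tip_X vs Tip_D: 7
  Tip_P vs Tip_U: 11
  Tip_P vs Tip_D: 8
  Tip_U vs Tip_D: 10
The smallest is 6 mismatches, between Tip_X and Tip_P; p = 6/17 = 0.353.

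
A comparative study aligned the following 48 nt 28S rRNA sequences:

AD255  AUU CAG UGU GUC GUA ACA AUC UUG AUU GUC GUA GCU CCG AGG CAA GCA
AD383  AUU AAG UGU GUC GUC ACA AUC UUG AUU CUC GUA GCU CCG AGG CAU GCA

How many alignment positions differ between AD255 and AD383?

The sequences differ at positions 4 (C/A), 15 (A/C), 28 (G/C), 45 (A/U).
That gives 4 mismatches out of 48 aligned sites, so the Hamming distance is 4.

4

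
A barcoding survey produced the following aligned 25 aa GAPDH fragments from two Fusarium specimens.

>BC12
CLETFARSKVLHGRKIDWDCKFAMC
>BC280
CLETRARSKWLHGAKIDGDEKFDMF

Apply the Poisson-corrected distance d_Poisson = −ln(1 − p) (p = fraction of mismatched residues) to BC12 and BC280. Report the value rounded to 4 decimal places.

0.3285

Mismatches occur at site 5 (F/R), site 10 (V/W), site 14 (R/A), site 18 (W/G), site 20 (C/E), site 23 (A/D), site 25 (C/F).
p = 7/25 = 0.280000.
d = −ln(1 − 0.280000) = −ln(0.720000) = 0.3285.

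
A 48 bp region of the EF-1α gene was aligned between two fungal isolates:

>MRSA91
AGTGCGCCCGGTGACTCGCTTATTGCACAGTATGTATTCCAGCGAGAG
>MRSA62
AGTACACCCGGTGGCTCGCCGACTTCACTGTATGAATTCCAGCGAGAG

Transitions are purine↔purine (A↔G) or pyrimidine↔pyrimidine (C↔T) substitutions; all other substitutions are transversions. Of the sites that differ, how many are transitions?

5

Differing sites — 4:G/A (Ti); 6:G/A (Ti); 14:A/G (Ti); 20:T/C (Ti); 21:T/G (Tv); 23:T/C (Ti); 25:G/T (Tv); 29:A/T (Tv); 35:T/A (Tv).
Of the 9 differences, 5 transitions and 4 transversions, so the answer is 5.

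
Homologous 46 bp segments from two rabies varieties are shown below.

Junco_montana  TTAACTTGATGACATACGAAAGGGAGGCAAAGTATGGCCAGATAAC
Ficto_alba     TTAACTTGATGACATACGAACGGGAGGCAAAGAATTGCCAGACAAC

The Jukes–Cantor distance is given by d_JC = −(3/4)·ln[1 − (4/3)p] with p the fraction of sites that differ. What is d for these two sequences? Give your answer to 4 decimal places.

Differing sites — 21:A/C; 33:T/A; 36:G/T; 43:T/C.
p = 4/46 = 0.086957.
d = −0.75 · ln(1 − (4/3)·0.086957) = −0.75 · ln(0.884057) = −0.75 · (-0.123234) = 0.0924.

0.0924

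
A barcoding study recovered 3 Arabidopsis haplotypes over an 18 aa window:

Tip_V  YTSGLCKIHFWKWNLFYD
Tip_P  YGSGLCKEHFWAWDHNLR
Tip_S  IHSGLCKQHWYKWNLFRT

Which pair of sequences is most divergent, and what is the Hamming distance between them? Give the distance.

Pairwise Hamming distances:
  Tip_V vs Tip_P: 8
  Tip_V vs Tip_S: 7
  Tip_P vs Tip_S: 11
The largest is 11, between Tip_P and Tip_S.

11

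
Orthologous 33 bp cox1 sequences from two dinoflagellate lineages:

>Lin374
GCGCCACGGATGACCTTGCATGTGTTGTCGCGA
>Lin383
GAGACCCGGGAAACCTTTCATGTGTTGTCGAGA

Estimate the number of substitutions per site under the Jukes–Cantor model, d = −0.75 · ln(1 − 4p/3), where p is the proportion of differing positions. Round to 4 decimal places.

Differing sites — 2:C/A; 4:C/A; 6:A/C; 10:A/G; 11:T/A; 12:G/A; 18:G/T; 31:C/A.
p = 8/33 = 0.242424.
d = −0.75 · ln(1 − (4/3)·0.242424) = −0.75 · ln(0.676768) = −0.75 · (-0.390427) = 0.2928.

0.2928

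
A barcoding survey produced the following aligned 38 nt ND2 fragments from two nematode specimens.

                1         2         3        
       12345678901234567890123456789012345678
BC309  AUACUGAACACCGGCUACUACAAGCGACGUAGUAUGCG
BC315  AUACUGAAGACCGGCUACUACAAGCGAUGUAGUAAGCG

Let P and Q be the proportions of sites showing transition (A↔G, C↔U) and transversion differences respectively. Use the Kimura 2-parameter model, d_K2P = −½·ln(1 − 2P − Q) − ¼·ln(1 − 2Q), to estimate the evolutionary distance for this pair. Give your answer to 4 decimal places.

0.0834

Differing sites — 9:C/G (Tv); 28:C/U (Ti); 35:U/A (Tv).
Of the 3 differences, 1 transition and 2 transversions over 38 sites: P = 1/38 = 0.026316, Q = 2/38 = 0.052632.
d = −0.5·ln(0.894736) − 0.25·ln(0.894736) = −0.5·(-0.111227) − 0.25·(-0.111227) = 0.0834.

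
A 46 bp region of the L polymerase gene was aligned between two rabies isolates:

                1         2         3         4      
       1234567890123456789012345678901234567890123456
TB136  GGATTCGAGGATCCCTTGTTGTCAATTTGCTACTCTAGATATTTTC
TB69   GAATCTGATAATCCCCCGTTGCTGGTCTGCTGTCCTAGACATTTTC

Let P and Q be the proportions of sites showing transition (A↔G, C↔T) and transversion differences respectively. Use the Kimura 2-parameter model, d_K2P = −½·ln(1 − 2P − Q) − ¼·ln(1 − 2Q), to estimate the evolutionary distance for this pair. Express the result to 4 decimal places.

0.5714

Differing sites — 2:G/A (Ti); 5:T/C (Ti); 6:C/T (Ti); 9:G/T (Tv); 10:G/A (Ti); 16:T/C (Ti); 17:T/C (Ti); 22:T/C (Ti); 23:C/T (Ti); 24:A/G (Ti); 25:A/G (Ti); 27:T/C (Ti); 32:A/G (Ti); 33:C/T (Ti); 34:T/C (Ti); 40:T/C (Ti).
Of the 16 differences, 15 transitions and 1 transversion over 46 sites: P = 15/46 = 0.326087, Q = 1/46 = 0.021739.
d = −0.5·ln(0.326087) − 0.25·ln(0.956522) = −0.5·(-1.120591) − 0.25·(-0.044451) = 0.5714.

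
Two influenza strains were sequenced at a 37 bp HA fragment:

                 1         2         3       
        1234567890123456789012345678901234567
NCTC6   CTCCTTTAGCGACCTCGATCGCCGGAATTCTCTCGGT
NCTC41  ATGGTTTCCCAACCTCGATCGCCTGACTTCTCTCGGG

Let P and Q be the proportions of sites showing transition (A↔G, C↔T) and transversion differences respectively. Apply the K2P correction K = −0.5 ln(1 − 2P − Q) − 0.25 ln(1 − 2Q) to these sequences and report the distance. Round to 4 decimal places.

0.2991

Mismatches occur at site 1 (C↔A, transversion), site 3 (C↔G, transversion), site 4 (C↔G, transversion), site 8 (A↔C, transversion), site 9 (G↔C, transversion), site 11 (G↔A, transition), site 24 (G↔T, transversion), site 27 (A↔C, transversion), site 37 (T↔G, transversion).
Of the 9 differences, 1 transition and 8 transversions over 37 sites: P = 1/37 = 0.027027, Q = 8/37 = 0.216216.
d = −0.5·ln(0.729730) − 0.25·ln(0.567568) = −0.5·(-0.315081) − 0.25·(-0.566395) = 0.2991.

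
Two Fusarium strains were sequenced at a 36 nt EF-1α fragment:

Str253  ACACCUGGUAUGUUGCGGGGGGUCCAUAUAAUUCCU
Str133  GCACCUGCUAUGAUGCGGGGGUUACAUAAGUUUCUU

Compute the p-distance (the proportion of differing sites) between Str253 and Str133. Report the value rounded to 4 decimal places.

0.2500

The sequences differ at positions 1 (A/G), 8 (G/C), 13 (U/A), 22 (G/U), 24 (C/A), 29 (U/A), 30 (A/G), 31 (A/U), 35 (C/U).
There are 9 differences over 36 sites, so p = 9/36 = 0.2500.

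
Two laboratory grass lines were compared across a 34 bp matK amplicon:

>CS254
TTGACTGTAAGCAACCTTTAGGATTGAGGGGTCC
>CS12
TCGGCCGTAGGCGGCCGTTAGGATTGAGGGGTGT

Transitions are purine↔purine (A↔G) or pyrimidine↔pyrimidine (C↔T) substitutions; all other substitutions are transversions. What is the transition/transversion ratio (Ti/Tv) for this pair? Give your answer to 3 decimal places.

3.500

Mismatches occur at site 2 (T↔C, transition), site 4 (A↔G, transition), site 6 (T↔C, transition), site 10 (A↔G, transition), site 13 (A↔G, transition), site 14 (A↔G, transition), site 17 (T↔G, transversion), site 33 (C↔G, transversion), site 34 (C↔T, transition).
Of the 9 differences, 7 transitions and 2 transversions, so Ti/Tv = 7/2 = 3.500.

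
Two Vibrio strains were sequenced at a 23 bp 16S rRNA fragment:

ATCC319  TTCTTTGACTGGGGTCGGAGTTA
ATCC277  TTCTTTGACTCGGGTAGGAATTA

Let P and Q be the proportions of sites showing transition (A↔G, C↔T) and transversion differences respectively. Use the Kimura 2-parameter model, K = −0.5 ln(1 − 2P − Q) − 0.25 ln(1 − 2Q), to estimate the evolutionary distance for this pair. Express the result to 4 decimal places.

0.1433

The sequences differ at positions 11 (G/C, transversion), 16 (C/A, transversion), 20 (G/A, transition).
Of the 3 differences, 1 transition and 2 transversions over 23 sites: P = 1/23 = 0.043478, Q = 2/23 = 0.086957.
d = −0.5·ln(0.826087) − 0.25·ln(0.826086) = −0.5·(-0.191055) − 0.25·(-0.191056) = 0.1433.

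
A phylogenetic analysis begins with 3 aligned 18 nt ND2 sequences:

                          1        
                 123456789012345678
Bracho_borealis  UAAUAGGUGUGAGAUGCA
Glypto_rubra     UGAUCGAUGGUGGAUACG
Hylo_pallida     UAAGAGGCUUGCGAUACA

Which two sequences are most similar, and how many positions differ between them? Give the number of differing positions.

5

Pairwise Hamming distances:
  Bracho_borealis vs Glypto_rubra: 8
  Bracho_borealis vs Hylo_pallida: 5
  Glypto_rubra vs Hylo_pallida: 10
The smallest is 5, between Bracho_borealis and Hylo_pallida.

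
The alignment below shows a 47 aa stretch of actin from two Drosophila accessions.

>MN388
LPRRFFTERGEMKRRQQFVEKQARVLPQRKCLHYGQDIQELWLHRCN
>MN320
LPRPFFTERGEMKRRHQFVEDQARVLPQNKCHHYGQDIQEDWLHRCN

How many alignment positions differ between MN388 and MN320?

6

The sequences differ at positions 4 (R/P), 16 (Q/H), 21 (K/D), 29 (R/N), 32 (L/H), 41 (L/D).
That gives 6 mismatches out of 47 aligned sites, so the Hamming distance is 6.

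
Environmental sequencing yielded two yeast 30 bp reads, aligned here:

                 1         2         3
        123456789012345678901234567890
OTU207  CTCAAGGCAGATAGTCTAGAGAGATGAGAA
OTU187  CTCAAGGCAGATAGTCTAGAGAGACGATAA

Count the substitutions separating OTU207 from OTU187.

2

The sequences differ at positions 25 (T/C), 28 (G/T).
That gives 2 mismatches out of 30 aligned sites, so the Hamming distance is 2.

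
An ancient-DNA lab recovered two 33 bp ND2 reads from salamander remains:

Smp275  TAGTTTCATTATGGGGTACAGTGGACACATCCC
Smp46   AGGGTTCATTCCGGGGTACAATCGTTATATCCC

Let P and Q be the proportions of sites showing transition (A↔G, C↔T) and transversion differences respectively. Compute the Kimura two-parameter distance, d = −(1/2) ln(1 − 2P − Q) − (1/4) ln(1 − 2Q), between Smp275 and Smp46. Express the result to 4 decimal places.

Mismatches occur at site 1 (T→A, transversion), site 2 (A→G, transition), site 4 (T→G, transversion), site 11 (A→C, transversion), site 12 (T→C, transition), site 21 (G→A, transition), site 23 (G→C, transversion), site 25 (A→T, transversion), site 26 (C→T, transition), site 28 (C→T, transition).
Of the 10 differences, 5 transitions and 5 transversions over 33 sites: P = 5/33 = 0.151515, Q = 5/33 = 0.151515.
d = −0.5·ln(0.545455) − 0.25·ln(0.696970) = −0.5·(-0.606135) − 0.25·(-0.361013) = 0.3933.

0.3933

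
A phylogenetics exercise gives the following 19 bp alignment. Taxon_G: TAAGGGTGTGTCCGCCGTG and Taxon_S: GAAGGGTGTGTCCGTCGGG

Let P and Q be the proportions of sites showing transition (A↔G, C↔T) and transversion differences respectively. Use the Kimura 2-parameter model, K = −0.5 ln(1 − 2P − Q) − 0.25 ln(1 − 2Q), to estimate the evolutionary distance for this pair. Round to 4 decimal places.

0.1773

Differing sites — 1:T/G (Tv); 15:C/T (Ti); 18:T/G (Tv).
Of the 3 differences, 1 transition and 2 transversions over 19 sites: P = 1/19 = 0.052632, Q = 2/19 = 0.105263.
d = −0.5·ln(0.789473) − 0.25·ln(0.789474) = −0.5·(-0.236390) − 0.25·(-0.236388) = 0.1773.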